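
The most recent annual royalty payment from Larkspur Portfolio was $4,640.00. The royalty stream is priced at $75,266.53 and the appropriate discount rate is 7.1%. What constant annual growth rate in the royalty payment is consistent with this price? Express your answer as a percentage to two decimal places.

0.88%

P = D₀(1+g)/(r−g) ⇒ P(r−g) = D₀(1+g) ⇒ g(P+D₀) = P·r − D₀
g = (P·r − D₀)/(P + D₀) = ($75,266.53×0.071 − $4,640.00) / ($75,266.53 + $4,640.00) = 0.008809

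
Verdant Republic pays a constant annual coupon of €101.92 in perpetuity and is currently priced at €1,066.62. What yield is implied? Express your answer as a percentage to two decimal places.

P = C/r ⇒ r = C/P = €101.92/€1,066.62 = 0.095554

9.56%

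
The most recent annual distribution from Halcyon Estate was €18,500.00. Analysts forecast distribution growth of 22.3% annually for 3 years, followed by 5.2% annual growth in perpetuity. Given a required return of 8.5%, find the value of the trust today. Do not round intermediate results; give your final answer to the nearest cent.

€915477.66

D_1 = 22625.50000
D_2 = 27670.98650
D_3 = 33841.61649
Terminal value at year 3: TV = D_3×(1+g_2)/(r−g_2) = 35601.38055/0.033 = 1078829.71354
P_0 = D_1/(1+r)^1 + D_2/(1+r)^2 + D_3/(1+r)^3 + TV/(1+r)^3
    = 20852.99539 + 23505.26577 + 26494.87561 + 844624.51956 = 915477.65634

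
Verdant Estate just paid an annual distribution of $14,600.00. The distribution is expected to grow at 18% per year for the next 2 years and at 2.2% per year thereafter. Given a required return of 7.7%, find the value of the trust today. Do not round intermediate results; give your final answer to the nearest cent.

$359189.33

D_1 = 17228.00000
D_2 = 20329.04000
Terminal value at year 2: TV = D_2×(1+g_2)/(r−g_2) = 20776.27888/0.055 = 377750.52509
P_0 = D_1/(1+r)^1 + D_2/(1+r)^2 + TV/(1+r)^2
    = 15996.28598 + 17526.10720 + 325666.93745 = 359189.33063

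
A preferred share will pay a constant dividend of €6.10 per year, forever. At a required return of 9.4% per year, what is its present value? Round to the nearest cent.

Level perpetuity: PV = C / r = €6.10 / 0.094 = €64.89

€64.89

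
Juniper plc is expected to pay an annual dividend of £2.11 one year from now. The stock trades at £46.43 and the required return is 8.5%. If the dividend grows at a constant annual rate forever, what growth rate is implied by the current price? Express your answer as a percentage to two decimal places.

3.96%

P = D₁/(r−g) ⇒ g = r − D₁/P = 0.085 − £2.11/£46.43 = 0.039555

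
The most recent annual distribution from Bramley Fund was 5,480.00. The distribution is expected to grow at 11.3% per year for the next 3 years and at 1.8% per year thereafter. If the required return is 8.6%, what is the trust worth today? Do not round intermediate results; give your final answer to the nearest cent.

105582.22

D_1 = 6099.24000
D_2 = 6788.45412
D_3 = 7555.54944
Terminal value at year 3: TV = D_3×(1+g_2)/(r−g_2) = 7691.54933/0.068 = 113111.01949
P_0 = D_1/(1+r)^1 + D_2/(1+r)^2 + D_3/(1+r)^3 + TV/(1+r)^3
    = 5616.24309 + 5755.87345 + 5898.97527 + 88311.12982 = 105582.22164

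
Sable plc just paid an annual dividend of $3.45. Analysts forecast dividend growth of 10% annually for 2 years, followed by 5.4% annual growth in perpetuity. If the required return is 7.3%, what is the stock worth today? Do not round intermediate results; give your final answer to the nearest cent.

D_1 = 3.79500
D_2 = 4.17450
Terminal value at year 2: TV = D_2×(1+g_2)/(r−g_2) = 4.39992/0.019 = 231.57489
P_0 = D_1/(1+r)^1 + D_2/(1+r)^2 + TV/(1+r)^2
    = 3.53681 + 3.62581 + 201.13703 = 208.29965

$208.30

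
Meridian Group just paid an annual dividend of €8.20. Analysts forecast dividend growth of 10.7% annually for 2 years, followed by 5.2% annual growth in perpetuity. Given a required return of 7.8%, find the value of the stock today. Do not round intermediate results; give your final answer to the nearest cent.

€366.94

D_1 = 9.07740
D_2 = 10.04868
Terminal value at year 2: TV = D_2×(1+g_2)/(r−g_2) = 10.57121/0.026 = 406.58513
P_0 = D_1/(1+r)^1 + D_2/(1+r)^2 + TV/(1+r)^2
    = 8.42059 + 8.64712 + 349.87585 = 366.94356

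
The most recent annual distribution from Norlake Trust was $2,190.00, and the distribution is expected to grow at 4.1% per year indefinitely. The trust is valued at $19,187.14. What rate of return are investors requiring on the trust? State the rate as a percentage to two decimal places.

D₁ = $2,190.00 × 1.041 = $2,279.7900
P = D₁/(r − g) ⇒ r = D₁/P + g = $2,279.7900/$19,187.14 + 0.041 = 0.118819 + 0.041 = 0.159819

15.98%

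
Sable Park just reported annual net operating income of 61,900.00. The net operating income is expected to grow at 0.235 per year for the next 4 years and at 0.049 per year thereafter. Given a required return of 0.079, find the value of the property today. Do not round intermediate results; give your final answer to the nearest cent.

D_1 = 76446.50000
D_2 = 94411.42750
D_3 = 116598.11296
D_4 = 143998.66951
Terminal value at year 4: TV = D_4×(1+g_2)/(r−g_2) = 151054.60431/0.03 = 5035153.47715
P_0 = D_1/(1+r)^1 + D_2/(1+r)^2 + D_3/(1+r)^3 + D_4/(1+r)^4 + TV/(1+r)^4
    = 70849.39759 + 81092.68399 + 92816.92746 + 106236.24227 + 3714727.27139 = 4065722.52269

4065722.52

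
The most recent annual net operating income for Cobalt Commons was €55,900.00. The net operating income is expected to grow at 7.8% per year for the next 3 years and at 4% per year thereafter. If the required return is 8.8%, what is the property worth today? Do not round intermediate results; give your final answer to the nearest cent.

€1342712.66

D_1 = 60260.20000
D_2 = 64960.49560
D_3 = 70027.41426
Terminal value at year 3: TV = D_3×(1+g_2)/(r−g_2) = 72828.51083/0.048 = 1517260.64223
P_0 = D_1/(1+r)^1 + D_2/(1+r)^2 + D_3/(1+r)^3 + TV/(1+r)^3
    = 55386.21324 + 54877.14878 + 54372.76322 + 1178076.53636 = 1342712.66159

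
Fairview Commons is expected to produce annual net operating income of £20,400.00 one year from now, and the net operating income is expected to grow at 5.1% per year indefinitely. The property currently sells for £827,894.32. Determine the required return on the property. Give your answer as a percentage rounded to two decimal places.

7.56%

P = D₁/(r − g) ⇒ r = D₁/P + g = £20,400.0000/£827,894.32 + 0.051 = 0.024641 + 0.051 = 0.075641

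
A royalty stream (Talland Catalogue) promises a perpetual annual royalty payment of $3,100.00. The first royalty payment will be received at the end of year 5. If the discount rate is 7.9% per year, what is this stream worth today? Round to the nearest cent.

Value at end of year 4: C / r = $3,100.00 / 0.079 = $39,240.5063
Discount to today: PV = $39,240.5063 / (1 + 0.079)^4 = $39,240.5063 / 1.355457 = $28,950.02

$28950.02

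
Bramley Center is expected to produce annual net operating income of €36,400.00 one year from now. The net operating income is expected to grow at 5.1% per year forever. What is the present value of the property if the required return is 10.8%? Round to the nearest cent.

Growing perpetuity: P = D₁ / (r − g) = €36,400.0000 / (0.108 − 0.051) = €638,596.49

€638596.49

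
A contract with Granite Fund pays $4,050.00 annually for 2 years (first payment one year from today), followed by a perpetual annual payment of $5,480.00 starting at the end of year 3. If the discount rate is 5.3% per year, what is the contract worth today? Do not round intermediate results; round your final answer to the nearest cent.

PV of 2-year annuity: $4,050.00 × [1 − (1+0.053)^−2] / 0.053 = 7498.72160
Perpetuity value at year 2: $5,480.00 / 0.053 = 103396.22642
PV of perpetuity: 103396.22642 / (1+0.053)^2 = 93249.80805
Total PV = 7498.72160 + 93249.80805 = 100748.52965

$100748.53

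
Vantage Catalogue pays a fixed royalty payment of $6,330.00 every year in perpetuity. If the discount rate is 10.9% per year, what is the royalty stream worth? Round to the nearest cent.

$58073.39

Level perpetuity: PV = C / r = $6,330.00 / 0.109 = $58,073.39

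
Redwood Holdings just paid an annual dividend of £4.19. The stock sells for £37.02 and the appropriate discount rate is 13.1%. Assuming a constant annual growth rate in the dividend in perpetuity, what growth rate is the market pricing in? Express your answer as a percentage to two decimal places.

P = D₀(1+g)/(r−g) ⇒ P(r−g) = D₀(1+g) ⇒ g(P+D₀) = P·r − D₀
g = (P·r − D₀)/(P + D₀) = (£37.02×0.131 − £4.19) / (£37.02 + £4.19) = 0.016006

1.60%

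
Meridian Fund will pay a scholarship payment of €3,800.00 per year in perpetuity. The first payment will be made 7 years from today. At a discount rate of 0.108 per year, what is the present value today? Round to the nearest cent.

€19016.09

Value at end of year 6: C / r = €3,800.00 / 0.108 = €35,185.1852
Discount to today: PV = €35,185.1852 / (1 + 0.108)^6 = €35,185.1852 / 1.850285 = €19,016.09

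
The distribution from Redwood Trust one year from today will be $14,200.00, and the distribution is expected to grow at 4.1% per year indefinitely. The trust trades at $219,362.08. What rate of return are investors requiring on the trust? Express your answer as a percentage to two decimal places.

10.57%

P = D₁/(r − g) ⇒ r = D₁/P + g = $14,200.0000/$219,362.08 + 0.041 = 0.064733 + 0.041 = 0.105733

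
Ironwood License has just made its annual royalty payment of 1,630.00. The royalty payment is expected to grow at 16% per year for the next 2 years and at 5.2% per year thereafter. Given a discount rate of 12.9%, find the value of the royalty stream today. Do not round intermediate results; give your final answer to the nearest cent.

D_1 = 1890.80000
D_2 = 2193.32800
Terminal value at year 2: TV = D_2×(1+g_2)/(r−g_2) = 2307.38106/0.077 = 29965.98774
P_0 = D_1/(1+r)^1 + D_2/(1+r)^2 + TV/(1+r)^2
    = 1674.75642 + 1720.74176 + 23509.35498 = 26904.85316

26904.85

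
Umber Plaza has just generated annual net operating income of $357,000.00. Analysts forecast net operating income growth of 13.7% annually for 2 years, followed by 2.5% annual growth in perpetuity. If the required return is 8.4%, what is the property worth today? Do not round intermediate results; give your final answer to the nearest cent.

$7590643.00

D_1 = 405909.00000
D_2 = 461518.53300
Terminal value at year 2: TV = D_2×(1+g_2)/(r−g_2) = 473056.49633/0.059 = 8017906.71737
P_0 = D_1/(1+r)^1 + D_2/(1+r)^2 + TV/(1+r)^2
    = 374454.79705 + 392763.01129 + 6823425.19622 = 7590643.00457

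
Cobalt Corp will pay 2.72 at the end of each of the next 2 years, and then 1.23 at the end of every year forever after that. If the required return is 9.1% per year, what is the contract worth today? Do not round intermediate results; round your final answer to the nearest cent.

PV of 2-year annuity: 2.72 × [1 − (1+0.091)^−2] / 0.091 = 4.77830
Perpetuity value at year 2: 1.23 / 0.091 = 13.51648
PV of perpetuity: 13.51648 / (1+0.091)^2 = 11.35571
Total PV = 4.77830 + 11.35571 = 16.13401

16.13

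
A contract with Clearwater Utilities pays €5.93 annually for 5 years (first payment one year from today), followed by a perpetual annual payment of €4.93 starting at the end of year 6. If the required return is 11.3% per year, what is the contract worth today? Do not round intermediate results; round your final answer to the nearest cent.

€47.30

PV of 5-year annuity: €5.93 × [1 − (1+0.113)^−5] / 0.113 = 21.75227
Perpetuity value at year 5: €4.93 / 0.113 = 43.62832
PV of perpetuity: 43.62832 / (1+0.113)^5 = 25.54422
Total PV = 21.75227 + 25.54422 = 47.29649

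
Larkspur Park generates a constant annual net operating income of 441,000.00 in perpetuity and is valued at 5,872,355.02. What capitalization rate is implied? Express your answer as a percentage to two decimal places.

7.51%

P = C/r ⇒ r = C/P = 441,000.00/5,872,355.02 = 0.075098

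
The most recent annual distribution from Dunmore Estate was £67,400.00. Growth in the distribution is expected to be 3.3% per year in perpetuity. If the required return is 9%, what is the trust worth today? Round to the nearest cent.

D₁ = D₀ × (1 + g) = £67,400.00 × 1.033 = £69,624.2000
Growing perpetuity: P = D₁ / (r − g) = £69,624.2000 / (0.09 − 0.033) = £1,221,477.19

£1221477.19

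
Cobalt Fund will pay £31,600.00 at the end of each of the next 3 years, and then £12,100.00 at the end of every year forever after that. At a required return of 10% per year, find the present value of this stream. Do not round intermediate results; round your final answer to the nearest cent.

£169493.61

PV of 3-year annuity: £31,600.00 × [1 − (1+0.1)^−3] / 0.1 = 78584.52292
Perpetuity value at year 3: £12,100.00 / 0.1 = 121000.00000
PV of perpetuity: 121000.00000 / (1+0.1)^3 = 90909.09091
Total PV = 78584.52292 + 90909.09091 = 169493.61382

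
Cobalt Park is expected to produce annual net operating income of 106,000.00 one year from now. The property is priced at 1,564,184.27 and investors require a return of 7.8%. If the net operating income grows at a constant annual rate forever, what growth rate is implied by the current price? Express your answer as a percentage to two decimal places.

P = D₁/(r−g) ⇒ g = r − D₁/P = 0.078 − 106,000.00/1,564,184.27 = 0.010233

1.02%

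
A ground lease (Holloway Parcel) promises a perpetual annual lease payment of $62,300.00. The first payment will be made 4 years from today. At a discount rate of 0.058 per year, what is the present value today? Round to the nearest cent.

Value at end of year 3: C / r = $62,300.00 / 0.058 = $1,074,137.9310
Discount to today: PV = $1,074,137.9310 / (1 + 0.058)^3 = $1,074,137.9310 / 1.184287 = $906,991.15

$906991.15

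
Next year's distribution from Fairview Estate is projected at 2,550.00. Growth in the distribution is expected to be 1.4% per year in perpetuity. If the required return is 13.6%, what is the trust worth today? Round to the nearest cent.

Growing perpetuity: P = D₁ / (r − g) = 2,550.0000 / (0.136 − 0.014) = 20,901.64

20901.64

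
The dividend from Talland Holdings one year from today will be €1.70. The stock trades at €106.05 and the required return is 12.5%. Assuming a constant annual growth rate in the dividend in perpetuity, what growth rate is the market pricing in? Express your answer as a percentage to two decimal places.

10.90%

P = D₁/(r−g) ⇒ g = r − D₁/P = 0.125 − €1.70/€106.05 = 0.108970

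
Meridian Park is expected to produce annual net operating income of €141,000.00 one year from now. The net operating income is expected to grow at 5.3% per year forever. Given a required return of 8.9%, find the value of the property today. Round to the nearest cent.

€3916666.67

Growing perpetuity: P = D₁ / (r − g) = €141,000.0000 / (0.089 − 0.053) = €3,916,666.67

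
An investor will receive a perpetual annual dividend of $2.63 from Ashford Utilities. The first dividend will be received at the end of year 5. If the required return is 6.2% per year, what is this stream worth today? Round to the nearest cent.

$33.35

Value at end of year 4: C / r = $2.63 / 0.062 = $42.4194
Discount to today: PV = $42.4194 / (1 + 0.062)^4 = $42.4194 / 1.272032 = $33.35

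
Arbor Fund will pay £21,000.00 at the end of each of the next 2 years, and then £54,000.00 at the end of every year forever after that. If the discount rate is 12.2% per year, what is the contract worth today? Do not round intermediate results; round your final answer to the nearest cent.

£386997.49

PV of 2-year annuity: £21,000.00 × [1 − (1+0.122)^−2] / 0.122 = 35398.01920
Perpetuity value at year 2: £54,000.00 / 0.122 = 442622.95082
PV of perpetuity: 442622.95082 / (1+0.122)^2 = 351599.47288
Total PV = 35398.01920 + 351599.47288 = 386997.49208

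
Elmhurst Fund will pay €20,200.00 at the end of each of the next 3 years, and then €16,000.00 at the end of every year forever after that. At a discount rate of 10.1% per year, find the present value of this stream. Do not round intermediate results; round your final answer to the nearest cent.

PV of 3-year annuity: €20,200.00 × [1 − (1+0.101)^−3] / 0.101 = 50146.10391
Perpetuity value at year 3: €16,000.00 / 0.101 = 158415.84158
PV of perpetuity: 158415.84158 / (1+0.101)^3 = 118696.15532
Total PV = 50146.10391 + 118696.15532 = 168842.25923

€168842.26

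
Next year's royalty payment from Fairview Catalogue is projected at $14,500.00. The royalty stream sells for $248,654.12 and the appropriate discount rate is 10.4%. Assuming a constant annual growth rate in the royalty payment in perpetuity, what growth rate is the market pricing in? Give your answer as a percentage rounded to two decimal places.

P = D₁/(r−g) ⇒ g = r − D₁/P = 0.104 − $14,500.00/$248,654.12 = 0.045686

4.57%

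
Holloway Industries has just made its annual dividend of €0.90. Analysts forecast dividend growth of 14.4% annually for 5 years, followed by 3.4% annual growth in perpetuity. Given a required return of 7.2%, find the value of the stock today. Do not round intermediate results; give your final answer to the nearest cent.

D_1 = 1.02960
D_2 = 1.17786
D_3 = 1.34747
D_4 = 1.54151
D_5 = 1.76349
Terminal value at year 5: TV = D_5×(1+g_2)/(r−g_2) = 1.82345/0.038 = 47.98545
P_0 = D_1/(1+r)^1 + D_2/(1+r)^2 + D_3/(1+r)^3 + D_4/(1+r)^4 + D_5/(1+r)^5 + TV/(1+r)^5
    = 0.96045 + 1.02496 + 1.09380 + 1.16726 + 1.24566 + 33.89500 = 39.38712

€39.39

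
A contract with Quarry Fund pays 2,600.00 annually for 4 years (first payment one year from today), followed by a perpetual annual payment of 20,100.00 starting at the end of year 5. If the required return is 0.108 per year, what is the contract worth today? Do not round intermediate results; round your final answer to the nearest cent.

131585.66

PV of 4-year annuity: 2,600.00 × [1 − (1+0.108)^−4] / 0.108 = 8100.92478
Perpetuity value at year 4: 20,100.00 / 0.108 = 186111.11111
PV of perpetuity: 186111.11111 / (1+0.108)^4 = 123484.73110
Total PV = 8100.92478 + 123484.73110 = 131585.65588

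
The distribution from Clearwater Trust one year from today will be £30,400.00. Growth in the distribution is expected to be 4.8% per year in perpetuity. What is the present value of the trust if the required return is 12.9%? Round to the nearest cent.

£375308.64

Growing perpetuity: P = D₁ / (r − g) = £30,400.0000 / (0.129 − 0.048) = £375,308.64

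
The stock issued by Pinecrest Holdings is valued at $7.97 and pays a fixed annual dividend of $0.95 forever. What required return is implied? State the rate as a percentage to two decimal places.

P = C/r ⇒ r = C/P = $0.95/$7.97 = 0.119197

11.92%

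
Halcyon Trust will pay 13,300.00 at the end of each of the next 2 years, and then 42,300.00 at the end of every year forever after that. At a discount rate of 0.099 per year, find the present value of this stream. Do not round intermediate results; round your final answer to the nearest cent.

PV of 2-year annuity: 13,300.00 × [1 − (1+0.099)^−2] / 0.099 = 23113.65862
Perpetuity value at year 2: 42,300.00 / 0.099 = 427272.72727
PV of perpetuity: 427272.72727 / (1+0.099)^2 = 353760.86563
Total PV = 23113.65862 + 353760.86563 = 376874.52426

376874.52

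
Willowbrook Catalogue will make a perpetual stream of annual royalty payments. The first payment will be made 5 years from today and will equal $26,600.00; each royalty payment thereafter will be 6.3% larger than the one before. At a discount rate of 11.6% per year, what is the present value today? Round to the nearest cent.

$323555.65

Value at end of year 4: C₁ / (r − g) = $26,600.00 / (0.116 − 0.063) = $501,886.7925
Discount to today: PV = $501,886.7925 / (1 + 0.116)^4 = $501,886.7925 / 1.551161 = $323,555.65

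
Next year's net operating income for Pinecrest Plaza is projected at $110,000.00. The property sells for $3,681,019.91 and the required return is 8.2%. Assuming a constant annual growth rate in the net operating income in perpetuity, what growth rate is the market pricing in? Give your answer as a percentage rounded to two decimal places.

5.21%

P = D₁/(r−g) ⇒ g = r − D₁/P = 0.082 − $110,000.00/$3,681,019.91 = 0.052117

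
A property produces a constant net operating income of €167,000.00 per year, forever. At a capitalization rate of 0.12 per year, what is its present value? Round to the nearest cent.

Level perpetuity: PV = C / r = €167,000.00 / 0.12 = €1,391,666.67

€1391666.67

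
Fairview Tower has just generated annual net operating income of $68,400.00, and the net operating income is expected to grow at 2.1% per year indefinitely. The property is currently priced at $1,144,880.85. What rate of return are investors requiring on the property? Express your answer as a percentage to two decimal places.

8.20%

D₁ = $68,400.00 × 1.021 = $69,836.4000
P = D₁/(r − g) ⇒ r = D₁/P + g = $69,836.4000/$1,144,880.85 + 0.021 = 0.060999 + 0.021 = 0.081999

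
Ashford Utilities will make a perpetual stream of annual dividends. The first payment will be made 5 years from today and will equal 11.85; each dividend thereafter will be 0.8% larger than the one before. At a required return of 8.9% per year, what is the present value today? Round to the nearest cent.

104.02

Value at end of year 4: C₁ / (r − g) = 11.85 / (0.089 − 0.008) = 146.2963
Discount to today: PV = 146.2963 / (1 + 0.089)^4 = 146.2963 / 1.406409 = 104.02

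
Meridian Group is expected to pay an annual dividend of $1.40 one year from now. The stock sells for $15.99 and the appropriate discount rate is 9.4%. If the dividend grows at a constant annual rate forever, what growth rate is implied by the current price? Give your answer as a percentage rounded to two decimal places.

0.64%

P = D₁/(r−g) ⇒ g = r − D₁/P = 0.094 − $1.40/$15.99 = 0.006445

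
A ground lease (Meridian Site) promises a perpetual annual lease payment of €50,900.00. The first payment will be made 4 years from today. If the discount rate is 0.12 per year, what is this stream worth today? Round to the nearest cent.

Value at end of year 3: C / r = €50,900.00 / 0.12 = €424,166.6667
Discount to today: PV = €424,166.6667 / (1 + 0.12)^3 = €424,166.6667 / 1.404928 = €301,913.46

€301913.46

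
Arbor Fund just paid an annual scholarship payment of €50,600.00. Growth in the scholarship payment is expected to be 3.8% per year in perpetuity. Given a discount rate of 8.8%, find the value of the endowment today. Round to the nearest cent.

D₁ = D₀ × (1 + g) = €50,600.00 × 1.038 = €52,522.8000
Growing perpetuity: P = D₁ / (r − g) = €52,522.8000 / (0.088 − 0.038) = €1,050,456.00

€1050456.00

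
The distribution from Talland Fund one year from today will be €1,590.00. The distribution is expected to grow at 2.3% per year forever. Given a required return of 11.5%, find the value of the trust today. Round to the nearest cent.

Growing perpetuity: P = D₁ / (r − g) = €1,590.0000 / (0.115 − 0.023) = €17,282.61

€17282.61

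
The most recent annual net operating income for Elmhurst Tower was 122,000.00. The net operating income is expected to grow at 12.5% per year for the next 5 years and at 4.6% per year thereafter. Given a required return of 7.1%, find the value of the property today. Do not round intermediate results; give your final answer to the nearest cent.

D_1 = 137250.00000
D_2 = 154406.25000
D_3 = 173707.03125
D_4 = 195420.41016
D_5 = 219847.96143
Terminal value at year 5: TV = D_5×(1+g_2)/(r−g_2) = 229960.96765/0.025 = 9198438.70605
P_0 = D_1/(1+r)^1 + D_2/(1+r)^2 + D_3/(1+r)^3 + D_4/(1+r)^4 + D_5/(1+r)^5 + TV/(1+r)^5
    = 128151.26050 + 134612.66860 + 141399.86197 + 148529.26678 + 156018.13737 + 6527798.86758 = 7236510.06280

7236510.06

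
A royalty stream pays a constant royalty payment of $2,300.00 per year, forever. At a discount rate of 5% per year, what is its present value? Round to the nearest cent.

$46000.00

Level perpetuity: PV = C / r = $2,300.00 / 0.05 = $46,000.00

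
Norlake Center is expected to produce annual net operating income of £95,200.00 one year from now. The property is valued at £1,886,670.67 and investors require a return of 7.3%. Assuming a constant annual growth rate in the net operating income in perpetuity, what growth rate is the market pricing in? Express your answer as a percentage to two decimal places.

P = D₁/(r−g) ⇒ g = r − D₁/P = 0.073 − £95,200.00/£1,886,670.67 = 0.022541

2.25%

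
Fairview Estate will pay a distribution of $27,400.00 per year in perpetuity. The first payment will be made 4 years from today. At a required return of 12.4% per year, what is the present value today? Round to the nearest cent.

Value at end of year 3: C / r = $27,400.00 / 0.124 = $220,967.7419
Discount to today: PV = $220,967.7419 / (1 + 0.124)^3 = $220,967.7419 / 1.420035 = $155,607.29

$155607.29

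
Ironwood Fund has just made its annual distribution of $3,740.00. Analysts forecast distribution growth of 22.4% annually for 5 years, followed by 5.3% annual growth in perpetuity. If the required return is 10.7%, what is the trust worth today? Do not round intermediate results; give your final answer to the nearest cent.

D_1 = 4577.76000
D_2 = 5603.17824
D_3 = 6858.29017
D_4 = 8394.54716
D_5 = 10274.92573
Terminal value at year 5: TV = D_5×(1+g_2)/(r−g_2) = 10819.49679/0.054 = 200361.05168
P_0 = D_1/(1+r)^1 + D_2/(1+r)^2 + D_3/(1+r)^3 + D_4/(1+r)^4 + D_5/(1+r)^5 + TV/(1+r)^5
    = 4135.28455 + 4572.34715 + 5055.60335 + 5589.93541 + 6180.74159 + 120524.46108 = 146058.37313

$146058.37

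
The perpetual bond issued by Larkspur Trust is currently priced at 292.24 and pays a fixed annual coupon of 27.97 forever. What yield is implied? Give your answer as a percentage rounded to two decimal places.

P = C/r ⇒ r = C/P = 27.97/292.24 = 0.095709

9.57%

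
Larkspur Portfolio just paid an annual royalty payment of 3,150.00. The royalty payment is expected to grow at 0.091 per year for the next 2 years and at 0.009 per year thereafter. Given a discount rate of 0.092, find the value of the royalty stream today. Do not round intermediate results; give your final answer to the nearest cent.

D_1 = 3436.65000
D_2 = 3749.38515
Terminal value at year 2: TV = D_2×(1+g_2)/(r−g_2) = 3783.12962/0.083 = 45579.87490
P_0 = D_1/(1+r)^1 + D_2/(1+r)^2 + TV/(1+r)^2
    = 3147.11538 + 3144.23341 + 38223.27122 = 44514.62002

44514.62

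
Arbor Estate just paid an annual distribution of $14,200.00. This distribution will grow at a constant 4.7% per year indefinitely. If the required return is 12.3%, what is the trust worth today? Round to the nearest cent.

$195623.68

D₁ = D₀ × (1 + g) = $14,200.00 × 1.047 = $14,867.4000
Growing perpetuity: P = D₁ / (r − g) = $14,867.4000 / (0.123 − 0.047) = $195,623.68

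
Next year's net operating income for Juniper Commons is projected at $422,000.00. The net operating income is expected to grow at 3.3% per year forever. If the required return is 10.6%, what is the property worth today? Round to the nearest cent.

$5780821.92

Growing perpetuity: P = D₁ / (r − g) = $422,000.0000 / (0.106 − 0.033) = $5,780,821.92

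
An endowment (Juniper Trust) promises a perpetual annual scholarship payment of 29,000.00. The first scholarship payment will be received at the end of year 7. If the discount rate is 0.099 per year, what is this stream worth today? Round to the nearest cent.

166255.74

Value at end of year 6: C / r = 29,000.00 / 0.099 = 292,929.2929
Discount to today: PV = 292,929.2929 / (1 + 0.099)^6 = 292,929.2929 / 1.761920 = 166,255.74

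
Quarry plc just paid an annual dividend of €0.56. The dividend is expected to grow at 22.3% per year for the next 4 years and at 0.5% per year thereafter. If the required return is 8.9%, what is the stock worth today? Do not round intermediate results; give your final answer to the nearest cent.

D_1 = 0.68488
D_2 = 0.83761
D_3 = 1.02439
D_4 = 1.25283
Terminal value at year 4: TV = D_4×(1+g_2)/(r−g_2) = 1.25910/0.084 = 14.98928
P_0 = D_1/(1+r)^1 + D_2/(1+r)^2 + D_3/(1+r)^3 + D_4/(1+r)^4 + TV/(1+r)^4
    = 0.62891 + 0.70629 + 0.79320 + 0.89080 + 10.65784 = 13.67704

€13.68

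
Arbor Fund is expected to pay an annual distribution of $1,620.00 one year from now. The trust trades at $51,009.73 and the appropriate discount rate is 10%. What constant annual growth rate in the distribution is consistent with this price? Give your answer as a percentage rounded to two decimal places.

P = D₁/(r−g) ⇒ g = r − D₁/P = 0.1 − $1,620.00/$51,009.73 = 0.068241

6.82%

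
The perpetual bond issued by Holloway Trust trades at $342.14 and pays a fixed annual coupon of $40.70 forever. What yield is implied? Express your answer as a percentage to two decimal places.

11.90%

P = C/r ⇒ r = C/P = $40.70/$342.14 = 0.118957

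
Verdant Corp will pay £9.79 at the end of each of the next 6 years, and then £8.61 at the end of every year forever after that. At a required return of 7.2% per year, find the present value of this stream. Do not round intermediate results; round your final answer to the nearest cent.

£125.17

PV of 6-year annuity: £9.79 × [1 − (1+0.072)^−6] / 0.072 = 46.37769
Perpetuity value at year 6: £8.61 / 0.072 = 119.58333
PV of perpetuity: 119.58333 / (1+0.072)^6 = 78.79560
Total PV = 46.37769 + 78.79560 = 125.17329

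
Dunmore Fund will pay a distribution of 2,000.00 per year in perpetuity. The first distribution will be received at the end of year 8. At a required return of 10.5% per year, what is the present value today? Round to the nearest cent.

9469.01

Value at end of year 7: C / r = 2,000.00 / 0.105 = 19,047.6190
Discount to today: PV = 19,047.6190 / (1 + 0.105)^7 = 19,047.6190 / 2.011574 = 9,469.01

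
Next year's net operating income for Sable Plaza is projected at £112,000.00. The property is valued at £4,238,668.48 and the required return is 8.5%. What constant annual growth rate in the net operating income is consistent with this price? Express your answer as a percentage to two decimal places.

5.86%

P = D₁/(r−g) ⇒ g = r − D₁/P = 0.085 − £112,000.00/£4,238,668.48 = 0.058577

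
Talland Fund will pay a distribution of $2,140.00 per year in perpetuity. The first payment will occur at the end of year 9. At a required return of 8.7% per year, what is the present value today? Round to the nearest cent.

$12619.97

Value at end of year 8: C / r = $2,140.00 / 0.087 = $24,597.7011
Discount to today: PV = $24,597.7011 / (1 + 0.087)^8 = $24,597.7011 / 1.949110 = $12,619.97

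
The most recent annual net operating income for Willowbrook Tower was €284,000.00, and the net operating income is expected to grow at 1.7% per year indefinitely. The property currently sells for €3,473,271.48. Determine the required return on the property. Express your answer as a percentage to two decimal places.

10.02%

D₁ = €284,000.00 × 1.017 = €288,828.0000
P = D₁/(r − g) ⇒ r = D₁/P + g = €288,828.0000/€3,473,271.48 + 0.017 = 0.083157 + 0.017 = 0.100157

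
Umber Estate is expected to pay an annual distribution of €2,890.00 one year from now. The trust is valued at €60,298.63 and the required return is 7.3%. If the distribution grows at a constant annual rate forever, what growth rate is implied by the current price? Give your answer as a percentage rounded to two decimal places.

P = D₁/(r−g) ⇒ g = r − D₁/P = 0.073 − €2,890.00/€60,298.63 = 0.025072

2.51%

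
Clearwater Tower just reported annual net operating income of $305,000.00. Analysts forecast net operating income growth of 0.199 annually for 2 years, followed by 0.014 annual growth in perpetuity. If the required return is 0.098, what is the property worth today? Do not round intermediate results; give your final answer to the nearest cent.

$5087027.12

D_1 = 365695.00000
D_2 = 438468.30500
Terminal value at year 2: TV = D_2×(1+g_2)/(r−g_2) = 444606.86127/0.084 = 5292938.82464
P_0 = D_1/(1+r)^1 + D_2/(1+r)^2 + TV/(1+r)^2
    = 333055.55556 + 363691.81340 + 4390279.74745 = 5087027.11640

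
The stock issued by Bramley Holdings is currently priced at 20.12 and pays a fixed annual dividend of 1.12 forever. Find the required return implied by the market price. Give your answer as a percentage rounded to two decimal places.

P = C/r ⇒ r = C/P = 1.12/20.12 = 0.055666

5.57%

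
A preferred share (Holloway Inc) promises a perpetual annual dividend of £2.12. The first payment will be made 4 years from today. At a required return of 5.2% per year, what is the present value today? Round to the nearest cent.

Value at end of year 3: C / r = £2.12 / 0.052 = £40.7692
Discount to today: PV = £40.7692 / (1 + 0.052)^3 = £40.7692 / 1.164253 = £35.02

£35.02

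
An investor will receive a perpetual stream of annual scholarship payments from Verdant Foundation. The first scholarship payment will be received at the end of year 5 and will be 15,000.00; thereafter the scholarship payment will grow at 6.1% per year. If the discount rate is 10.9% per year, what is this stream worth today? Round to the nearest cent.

Value at end of year 4: C₁ / (r − g) = 15,000.00 / (0.109 − 0.061) = 312,500.0000
Discount to today: PV = 312,500.0000 / (1 + 0.109)^4 = 312,500.0000 / 1.512607 = 206,596.92

206596.92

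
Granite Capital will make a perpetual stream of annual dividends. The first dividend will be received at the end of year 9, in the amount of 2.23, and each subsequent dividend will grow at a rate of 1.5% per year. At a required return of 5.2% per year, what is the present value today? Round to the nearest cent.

40.18

Value at end of year 8: C₁ / (r − g) = 2.23 / (0.052 − 0.015) = 60.2703
Discount to today: PV = 60.2703 / (1 + 0.052)^8 = 60.2703 / 1.500120 = 40.18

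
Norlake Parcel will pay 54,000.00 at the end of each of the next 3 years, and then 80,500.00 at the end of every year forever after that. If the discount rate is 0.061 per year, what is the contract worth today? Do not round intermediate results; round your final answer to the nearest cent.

PV of 3-year annuity: 54,000.00 × [1 − (1+0.061)^−3] / 0.061 = 144076.00259
Perpetuity value at year 3: 80,500.00 / 0.061 = 1319672.13115
PV of perpetuity: 1319672.13115 / (1+0.061)^3 = 1104892.16432
Total PV = 144076.00259 + 1104892.16432 = 1248968.16691

1248968.17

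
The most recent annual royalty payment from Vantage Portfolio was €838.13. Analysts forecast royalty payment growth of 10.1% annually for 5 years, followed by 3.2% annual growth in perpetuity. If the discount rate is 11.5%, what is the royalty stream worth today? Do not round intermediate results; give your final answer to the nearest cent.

€13818.49

D_1 = 922.78113
D_2 = 1015.98202
D_3 = 1118.59621
D_4 = 1231.57443
D_5 = 1355.96344
Terminal value at year 5: TV = D_5×(1+g_2)/(r−g_2) = 1399.35427/0.083 = 16859.69003
P_0 = D_1/(1+r)^1 + D_2/(1+r)^2 + D_3/(1+r)^3 + D_4/(1+r)^4 + D_5/(1+r)^5 + TV/(1+r)^5
    = 827.60639 + 817.21492 + 806.95393 + 796.82177 + 786.81684 + 9783.07198 = 13818.48584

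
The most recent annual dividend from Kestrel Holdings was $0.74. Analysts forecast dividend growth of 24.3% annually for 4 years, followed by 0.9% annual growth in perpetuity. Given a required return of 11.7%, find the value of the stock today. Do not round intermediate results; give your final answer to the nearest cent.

$14.50

D_1 = 0.91982
D_2 = 1.14334
D_3 = 1.42117
D_4 = 1.76651
Terminal value at year 4: TV = D_4×(1+g_2)/(r−g_2) = 1.78241/0.108 = 16.50379
P_0 = D_1/(1+r)^1 + D_2/(1+r)^2 + D_3/(1+r)^3 + D_4/(1+r)^4 + TV/(1+r)^4
    = 0.82347 + 0.91636 + 1.01973 + 1.13476 + 10.60159 = 14.49592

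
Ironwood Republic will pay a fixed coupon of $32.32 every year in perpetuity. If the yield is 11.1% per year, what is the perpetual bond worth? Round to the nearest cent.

$291.17

Level perpetuity: PV = C / r = $32.32 / 0.111 = $291.17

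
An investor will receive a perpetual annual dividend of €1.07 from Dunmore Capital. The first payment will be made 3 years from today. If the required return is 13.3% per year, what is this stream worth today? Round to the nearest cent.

Value at end of year 2: C / r = €1.07 / 0.133 = €8.0451
Discount to today: PV = €8.0451 / (1 + 0.133)^2 = €8.0451 / 1.283689 = €6.27

€6.27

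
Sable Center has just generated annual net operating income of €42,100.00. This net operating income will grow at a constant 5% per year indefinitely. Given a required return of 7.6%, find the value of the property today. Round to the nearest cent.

€1700192.31

D₁ = D₀ × (1 + g) = €42,100.00 × 1.05 = €44,205.0000
Growing perpetuity: P = D₁ / (r − g) = €44,205.0000 / (0.076 − 0.05) = €1,700,192.31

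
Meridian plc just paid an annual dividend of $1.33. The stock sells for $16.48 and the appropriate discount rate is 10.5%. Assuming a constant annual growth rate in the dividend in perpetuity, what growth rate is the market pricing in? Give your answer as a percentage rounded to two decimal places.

2.25%

P = D₀(1+g)/(r−g) ⇒ P(r−g) = D₀(1+g) ⇒ g(P+D₀) = P·r − D₀
g = (P·r − D₀)/(P + D₀) = ($16.48×0.105 − $1.33) / ($16.48 + $1.33) = 0.022482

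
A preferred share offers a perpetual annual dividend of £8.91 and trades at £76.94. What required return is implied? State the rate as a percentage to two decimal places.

P = C/r ⇒ r = C/P = £8.91/£76.94 = 0.115805

11.58%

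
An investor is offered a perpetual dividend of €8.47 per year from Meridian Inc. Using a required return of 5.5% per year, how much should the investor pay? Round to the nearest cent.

€154.00

Level perpetuity: PV = C / r = €8.47 / 0.055 = €154.00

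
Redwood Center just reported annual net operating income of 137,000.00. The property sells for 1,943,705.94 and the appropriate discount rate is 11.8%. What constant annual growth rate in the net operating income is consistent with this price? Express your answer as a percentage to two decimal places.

4.44%

P = D₀(1+g)/(r−g) ⇒ P(r−g) = D₀(1+g) ⇒ g(P+D₀) = P·r − D₀
g = (P·r − D₀)/(P + D₀) = (1,943,705.94×0.118 − 137,000.00) / (1,943,705.94 + 137,000.00) = 0.044387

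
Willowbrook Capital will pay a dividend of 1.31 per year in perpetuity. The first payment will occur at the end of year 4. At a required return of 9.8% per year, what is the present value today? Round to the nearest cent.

10.10

Value at end of year 3: C / r = 1.31 / 0.098 = 13.3673
Discount to today: PV = 13.3673 / (1 + 0.098)^3 = 13.3673 / 1.323753 = 10.10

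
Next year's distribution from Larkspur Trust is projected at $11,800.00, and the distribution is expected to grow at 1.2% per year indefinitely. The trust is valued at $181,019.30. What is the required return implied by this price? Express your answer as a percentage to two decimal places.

7.72%

P = D₁/(r − g) ⇒ r = D₁/P + g = $11,800.0000/$181,019.30 + 0.012 = 0.065186 + 0.012 = 0.077186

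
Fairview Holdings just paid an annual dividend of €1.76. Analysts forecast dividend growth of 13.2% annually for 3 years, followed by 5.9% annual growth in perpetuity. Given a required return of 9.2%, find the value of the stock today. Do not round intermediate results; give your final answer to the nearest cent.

D_1 = 1.99232
D_2 = 2.25531
D_3 = 2.55301
Terminal value at year 3: TV = D_3×(1+g_2)/(r−g_2) = 2.70363/0.033 = 81.92830
P_0 = D_1/(1+r)^1 + D_2/(1+r)^2 + D_3/(1+r)^3 + TV/(1+r)^3
    = 1.82447 + 1.89130 + 1.96058 + 62.91672 = 68.59306

€68.59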